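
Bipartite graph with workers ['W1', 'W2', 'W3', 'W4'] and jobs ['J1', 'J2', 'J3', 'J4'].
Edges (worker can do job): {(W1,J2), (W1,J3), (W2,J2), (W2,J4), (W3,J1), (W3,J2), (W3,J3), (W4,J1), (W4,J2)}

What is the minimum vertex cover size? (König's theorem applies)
Minimum vertex cover size = 4

By König's theorem: in bipartite graphs,
min vertex cover = max matching = 4

Maximum matching has size 4, so minimum vertex cover also has size 4.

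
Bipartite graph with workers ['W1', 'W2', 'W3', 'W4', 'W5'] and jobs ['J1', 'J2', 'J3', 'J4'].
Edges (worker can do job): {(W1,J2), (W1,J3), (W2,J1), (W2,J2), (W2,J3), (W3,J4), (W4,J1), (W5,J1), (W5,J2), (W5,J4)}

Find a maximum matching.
Matching: {(W1,J3), (W3,J4), (W4,J1), (W5,J2)}

Maximum matching (size 4):
  W1 → J3
  W3 → J4
  W4 → J1
  W5 → J2

Each worker is assigned to at most one job, and each job to at most one worker.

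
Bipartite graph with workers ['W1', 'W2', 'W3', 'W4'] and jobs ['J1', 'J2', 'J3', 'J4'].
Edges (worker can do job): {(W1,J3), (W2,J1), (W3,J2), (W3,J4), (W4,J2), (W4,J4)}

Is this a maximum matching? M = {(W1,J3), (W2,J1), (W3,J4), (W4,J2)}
Yes, size 4 is maximum

Proposed matching has size 4.
Maximum matching size for this graph: 4.

This is a maximum matching.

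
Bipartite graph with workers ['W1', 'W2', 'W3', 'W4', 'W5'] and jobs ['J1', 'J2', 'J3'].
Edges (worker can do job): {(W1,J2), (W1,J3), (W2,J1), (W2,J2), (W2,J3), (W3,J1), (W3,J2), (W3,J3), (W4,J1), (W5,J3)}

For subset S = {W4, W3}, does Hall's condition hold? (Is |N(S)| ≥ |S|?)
Yes: |N(S)| = 3, |S| = 2

Subset S = {W4, W3}
Neighbors N(S) = {J1, J2, J3}

|N(S)| = 3, |S| = 2
Hall's condition: |N(S)| ≥ |S| is satisfied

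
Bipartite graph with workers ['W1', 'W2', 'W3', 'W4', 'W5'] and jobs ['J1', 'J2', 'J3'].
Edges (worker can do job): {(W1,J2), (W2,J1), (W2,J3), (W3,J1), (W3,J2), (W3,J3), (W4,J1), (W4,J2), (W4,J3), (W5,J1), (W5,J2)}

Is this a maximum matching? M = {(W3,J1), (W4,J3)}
No, size 2 is not maximum

Proposed matching has size 2.
Maximum matching size for this graph: 3.

This is NOT maximum - can be improved to size 3.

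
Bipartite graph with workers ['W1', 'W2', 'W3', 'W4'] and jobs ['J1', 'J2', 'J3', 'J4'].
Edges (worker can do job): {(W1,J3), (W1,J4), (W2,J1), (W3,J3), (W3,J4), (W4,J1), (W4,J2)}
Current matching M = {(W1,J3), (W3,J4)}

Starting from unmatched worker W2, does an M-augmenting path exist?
Yes: W2 → J1

An M-augmenting path alternates non-matching / matching edges, starting and ending at unmatched vertices.
Path: W2 → J1
(J1 is unmatched in M, so the path is augmenting.)
Flipping edges along this path would increase |M| from 2 to 3.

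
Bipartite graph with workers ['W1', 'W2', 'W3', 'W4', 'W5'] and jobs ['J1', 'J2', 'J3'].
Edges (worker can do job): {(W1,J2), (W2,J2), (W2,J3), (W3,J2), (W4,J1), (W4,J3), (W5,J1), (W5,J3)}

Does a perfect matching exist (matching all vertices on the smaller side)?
Yes, perfect matching exists (size 3)

Perfect matching: {(W3,J2), (W4,J3), (W5,J1)}
All 3 vertices on the smaller side are matched.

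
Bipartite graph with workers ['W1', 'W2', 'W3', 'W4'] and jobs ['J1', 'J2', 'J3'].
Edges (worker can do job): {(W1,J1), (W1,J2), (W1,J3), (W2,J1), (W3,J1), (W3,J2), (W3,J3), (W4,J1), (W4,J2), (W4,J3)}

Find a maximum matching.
Matching: {(W1,J1), (W3,J2), (W4,J3)}

Maximum matching (size 3):
  W1 → J1
  W3 → J2
  W4 → J3

Each worker is assigned to at most one job, and each job to at most one worker.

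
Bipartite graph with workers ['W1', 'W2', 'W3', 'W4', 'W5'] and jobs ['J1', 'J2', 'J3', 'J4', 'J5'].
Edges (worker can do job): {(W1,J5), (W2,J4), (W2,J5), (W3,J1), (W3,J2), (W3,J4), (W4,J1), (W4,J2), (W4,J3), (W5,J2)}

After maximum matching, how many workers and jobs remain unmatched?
Unmatched: 0 workers, 0 jobs

Maximum matching size: 5
Workers: 5 total, 5 matched, 0 unmatched
Jobs: 5 total, 5 matched, 0 unmatched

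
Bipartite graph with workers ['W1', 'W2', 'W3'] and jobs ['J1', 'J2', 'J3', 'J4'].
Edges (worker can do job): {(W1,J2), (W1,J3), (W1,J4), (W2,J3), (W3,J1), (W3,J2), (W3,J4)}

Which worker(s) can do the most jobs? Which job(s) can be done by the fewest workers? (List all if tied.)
Most versatile: W1, W3 (3 jobs); Least covered: J1 (1 workers)

Worker degrees (jobs they can do): W1:3, W2:1, W3:3
Job degrees (workers who can do it): J1:1, J2:2, J3:2, J4:2

Maximum worker degree is 3, achieved by: W1, W3
Minimum job degree is 1, achieved by: J1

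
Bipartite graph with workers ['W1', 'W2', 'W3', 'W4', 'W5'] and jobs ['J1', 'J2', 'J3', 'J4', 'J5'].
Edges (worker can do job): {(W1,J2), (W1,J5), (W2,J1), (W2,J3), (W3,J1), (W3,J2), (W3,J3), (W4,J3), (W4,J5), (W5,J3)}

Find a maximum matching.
Matching: {(W2,J1), (W3,J2), (W4,J5), (W5,J3)}

Maximum matching (size 4):
  W2 → J1
  W3 → J2
  W4 → J5
  W5 → J3

Each worker is assigned to at most one job, and each job to at most one worker.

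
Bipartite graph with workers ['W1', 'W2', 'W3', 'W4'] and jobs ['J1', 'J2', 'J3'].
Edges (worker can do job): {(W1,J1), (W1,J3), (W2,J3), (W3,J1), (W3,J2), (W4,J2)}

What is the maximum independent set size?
Maximum independent set = 4

By König's theorem:
- Min vertex cover = Max matching = 3
- Max independent set = Total vertices - Min vertex cover
- Max independent set = 7 - 3 = 4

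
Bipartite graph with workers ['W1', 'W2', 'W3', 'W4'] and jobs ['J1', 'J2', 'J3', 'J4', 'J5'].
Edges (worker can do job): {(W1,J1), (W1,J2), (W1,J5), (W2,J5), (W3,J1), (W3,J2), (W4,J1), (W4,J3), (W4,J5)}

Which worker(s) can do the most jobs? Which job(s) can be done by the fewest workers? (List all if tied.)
Most versatile: W1, W4 (3 jobs); Least covered: J4 (0 workers)

Worker degrees (jobs they can do): W1:3, W2:1, W3:2, W4:3
Job degrees (workers who can do it): J1:3, J2:2, J3:1, J4:0, J5:3

Maximum worker degree is 3, achieved by: W1, W4
Minimum job degree is 0, achieved by: J4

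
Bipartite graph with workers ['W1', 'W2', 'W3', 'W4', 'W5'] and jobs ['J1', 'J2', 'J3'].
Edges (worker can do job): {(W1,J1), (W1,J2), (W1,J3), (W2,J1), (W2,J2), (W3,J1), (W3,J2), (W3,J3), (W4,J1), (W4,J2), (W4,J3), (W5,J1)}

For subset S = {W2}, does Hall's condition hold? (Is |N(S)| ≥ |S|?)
Yes: |N(S)| = 2, |S| = 1

Subset S = {W2}
Neighbors N(S) = {J1, J2}

|N(S)| = 2, |S| = 1
Hall's condition: |N(S)| ≥ |S| is satisfied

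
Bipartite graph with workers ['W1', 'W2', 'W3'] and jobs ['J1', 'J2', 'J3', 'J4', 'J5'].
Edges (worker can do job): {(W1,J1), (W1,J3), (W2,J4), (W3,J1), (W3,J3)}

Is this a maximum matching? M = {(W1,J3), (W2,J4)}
No, size 2 is not maximum

Proposed matching has size 2.
Maximum matching size for this graph: 3.

This is NOT maximum - can be improved to size 3.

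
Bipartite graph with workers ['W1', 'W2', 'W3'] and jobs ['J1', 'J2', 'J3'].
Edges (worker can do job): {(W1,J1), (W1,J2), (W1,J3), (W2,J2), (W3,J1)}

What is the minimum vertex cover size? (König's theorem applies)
Minimum vertex cover size = 3

By König's theorem: in bipartite graphs,
min vertex cover = max matching = 3

Maximum matching has size 3, so minimum vertex cover also has size 3.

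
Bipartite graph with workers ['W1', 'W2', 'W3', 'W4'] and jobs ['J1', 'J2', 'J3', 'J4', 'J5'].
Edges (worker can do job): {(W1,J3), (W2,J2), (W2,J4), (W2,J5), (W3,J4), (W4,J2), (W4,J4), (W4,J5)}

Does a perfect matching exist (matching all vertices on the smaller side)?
Yes, perfect matching exists (size 4)

Perfect matching: {(W1,J3), (W2,J5), (W3,J4), (W4,J2)}
All 4 vertices on the smaller side are matched.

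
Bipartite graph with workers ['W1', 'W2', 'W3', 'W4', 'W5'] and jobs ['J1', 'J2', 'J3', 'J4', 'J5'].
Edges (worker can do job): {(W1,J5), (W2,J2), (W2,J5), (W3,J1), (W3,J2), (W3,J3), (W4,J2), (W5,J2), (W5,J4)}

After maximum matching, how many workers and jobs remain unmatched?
Unmatched: 1 workers, 1 jobs

Maximum matching size: 4
Workers: 5 total, 4 matched, 1 unmatched
Jobs: 5 total, 4 matched, 1 unmatched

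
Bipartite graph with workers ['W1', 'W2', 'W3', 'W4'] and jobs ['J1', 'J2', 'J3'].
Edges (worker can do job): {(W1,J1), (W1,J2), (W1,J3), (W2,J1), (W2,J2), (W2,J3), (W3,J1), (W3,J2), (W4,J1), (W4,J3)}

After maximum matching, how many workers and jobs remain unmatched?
Unmatched: 1 workers, 0 jobs

Maximum matching size: 3
Workers: 4 total, 3 matched, 1 unmatched
Jobs: 3 total, 3 matched, 0 unmatched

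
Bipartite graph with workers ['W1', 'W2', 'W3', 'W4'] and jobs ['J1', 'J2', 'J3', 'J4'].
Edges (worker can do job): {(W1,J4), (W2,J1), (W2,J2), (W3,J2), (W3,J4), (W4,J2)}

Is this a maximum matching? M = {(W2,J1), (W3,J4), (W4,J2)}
Yes, size 3 is maximum

Proposed matching has size 3.
Maximum matching size for this graph: 3.

This is a maximum matching.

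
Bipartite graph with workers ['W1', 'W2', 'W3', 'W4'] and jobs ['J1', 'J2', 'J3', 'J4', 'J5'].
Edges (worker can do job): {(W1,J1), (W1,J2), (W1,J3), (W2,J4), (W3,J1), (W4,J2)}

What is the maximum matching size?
Maximum matching size = 4

Maximum matching: {(W1,J3), (W2,J4), (W3,J1), (W4,J2)}
Size: 4

This assigns 4 workers to 4 distinct jobs.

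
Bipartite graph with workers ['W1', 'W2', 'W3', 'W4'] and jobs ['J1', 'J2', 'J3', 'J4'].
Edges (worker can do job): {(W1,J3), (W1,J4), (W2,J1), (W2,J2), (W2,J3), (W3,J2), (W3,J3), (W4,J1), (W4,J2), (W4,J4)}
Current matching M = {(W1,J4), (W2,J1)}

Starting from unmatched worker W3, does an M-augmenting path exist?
Yes: W3 → J3

An M-augmenting path alternates non-matching / matching edges, starting and ending at unmatched vertices.
Path: W3 → J3
(J3 is unmatched in M, so the path is augmenting.)
Flipping edges along this path would increase |M| from 2 to 3.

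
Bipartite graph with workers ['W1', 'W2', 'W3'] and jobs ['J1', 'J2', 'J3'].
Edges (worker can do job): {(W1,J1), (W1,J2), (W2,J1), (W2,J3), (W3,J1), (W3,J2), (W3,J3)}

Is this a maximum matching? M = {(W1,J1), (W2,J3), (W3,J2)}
Yes, size 3 is maximum

Proposed matching has size 3.
Maximum matching size for this graph: 3.

This is a maximum matching.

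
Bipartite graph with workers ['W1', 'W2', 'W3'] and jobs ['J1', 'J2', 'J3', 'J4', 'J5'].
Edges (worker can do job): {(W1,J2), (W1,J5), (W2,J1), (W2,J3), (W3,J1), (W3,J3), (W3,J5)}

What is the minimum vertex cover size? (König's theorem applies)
Minimum vertex cover size = 3

By König's theorem: in bipartite graphs,
min vertex cover = max matching = 3

Maximum matching has size 3, so minimum vertex cover also has size 3.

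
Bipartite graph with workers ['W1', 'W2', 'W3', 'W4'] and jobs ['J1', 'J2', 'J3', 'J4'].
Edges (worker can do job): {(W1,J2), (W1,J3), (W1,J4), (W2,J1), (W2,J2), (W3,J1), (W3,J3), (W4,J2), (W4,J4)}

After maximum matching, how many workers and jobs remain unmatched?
Unmatched: 0 workers, 0 jobs

Maximum matching size: 4
Workers: 4 total, 4 matched, 0 unmatched
Jobs: 4 total, 4 matched, 0 unmatched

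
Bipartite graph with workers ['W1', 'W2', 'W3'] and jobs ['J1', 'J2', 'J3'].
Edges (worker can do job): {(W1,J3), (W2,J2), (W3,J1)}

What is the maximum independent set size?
Maximum independent set = 3

By König's theorem:
- Min vertex cover = Max matching = 3
- Max independent set = Total vertices - Min vertex cover
- Max independent set = 6 - 3 = 3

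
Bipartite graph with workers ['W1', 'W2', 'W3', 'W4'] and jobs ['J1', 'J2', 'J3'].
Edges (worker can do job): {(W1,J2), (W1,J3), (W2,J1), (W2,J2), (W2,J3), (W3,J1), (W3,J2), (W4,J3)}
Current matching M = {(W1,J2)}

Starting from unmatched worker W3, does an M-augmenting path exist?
Yes: W3 → J1

An M-augmenting path alternates non-matching / matching edges, starting and ending at unmatched vertices.
Path: W3 → J1
(J1 is unmatched in M, so the path is augmenting.)
Flipping edges along this path would increase |M| from 1 to 2.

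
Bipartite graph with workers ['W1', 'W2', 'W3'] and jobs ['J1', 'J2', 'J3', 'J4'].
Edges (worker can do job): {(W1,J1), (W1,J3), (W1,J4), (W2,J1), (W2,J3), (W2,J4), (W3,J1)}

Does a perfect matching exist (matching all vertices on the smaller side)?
Yes, perfect matching exists (size 3)

Perfect matching: {(W1,J3), (W2,J4), (W3,J1)}
All 3 vertices on the smaller side are matched.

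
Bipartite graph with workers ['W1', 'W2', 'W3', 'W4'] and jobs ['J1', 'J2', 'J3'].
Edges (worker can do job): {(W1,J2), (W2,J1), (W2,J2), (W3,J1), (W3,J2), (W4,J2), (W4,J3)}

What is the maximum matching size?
Maximum matching size = 3

Maximum matching: {(W2,J1), (W3,J2), (W4,J3)}
Size: 3

This assigns 3 workers to 3 distinct jobs.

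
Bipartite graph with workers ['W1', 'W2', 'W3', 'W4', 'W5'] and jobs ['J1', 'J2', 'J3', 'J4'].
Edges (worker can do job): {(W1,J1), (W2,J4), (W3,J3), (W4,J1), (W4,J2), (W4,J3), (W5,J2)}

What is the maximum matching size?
Maximum matching size = 4

Maximum matching: {(W2,J4), (W3,J3), (W4,J1), (W5,J2)}
Size: 4

This assigns 4 workers to 4 distinct jobs.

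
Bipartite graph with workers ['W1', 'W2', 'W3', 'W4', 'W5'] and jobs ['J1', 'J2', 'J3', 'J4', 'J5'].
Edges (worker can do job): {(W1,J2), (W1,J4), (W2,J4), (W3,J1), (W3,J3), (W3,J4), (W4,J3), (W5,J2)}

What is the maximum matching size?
Maximum matching size = 4

Maximum matching: {(W1,J4), (W3,J1), (W4,J3), (W5,J2)}
Size: 4

This assigns 4 workers to 4 distinct jobs.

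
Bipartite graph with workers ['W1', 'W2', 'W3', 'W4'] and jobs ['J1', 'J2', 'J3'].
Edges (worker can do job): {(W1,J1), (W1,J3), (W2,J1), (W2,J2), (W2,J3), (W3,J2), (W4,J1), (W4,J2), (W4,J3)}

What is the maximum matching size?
Maximum matching size = 3

Maximum matching: {(W1,J1), (W3,J2), (W4,J3)}
Size: 3

This assigns 3 workers to 3 distinct jobs.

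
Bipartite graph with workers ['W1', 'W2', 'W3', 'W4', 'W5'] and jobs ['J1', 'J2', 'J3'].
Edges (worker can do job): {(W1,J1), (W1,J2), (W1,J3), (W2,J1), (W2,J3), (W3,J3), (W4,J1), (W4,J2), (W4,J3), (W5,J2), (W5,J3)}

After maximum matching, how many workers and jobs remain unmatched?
Unmatched: 2 workers, 0 jobs

Maximum matching size: 3
Workers: 5 total, 3 matched, 2 unmatched
Jobs: 3 total, 3 matched, 0 unmatched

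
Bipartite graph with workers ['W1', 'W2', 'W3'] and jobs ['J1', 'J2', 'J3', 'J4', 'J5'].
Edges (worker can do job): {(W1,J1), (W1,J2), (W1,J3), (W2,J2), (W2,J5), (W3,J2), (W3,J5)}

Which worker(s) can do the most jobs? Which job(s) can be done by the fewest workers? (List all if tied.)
Most versatile: W1 (3 jobs); Least covered: J4 (0 workers)

Worker degrees (jobs they can do): W1:3, W2:2, W3:2
Job degrees (workers who can do it): J1:1, J2:3, J3:1, J4:0, J5:2

Maximum worker degree is 3, achieved by: W1
Minimum job degree is 0, achieved by: J4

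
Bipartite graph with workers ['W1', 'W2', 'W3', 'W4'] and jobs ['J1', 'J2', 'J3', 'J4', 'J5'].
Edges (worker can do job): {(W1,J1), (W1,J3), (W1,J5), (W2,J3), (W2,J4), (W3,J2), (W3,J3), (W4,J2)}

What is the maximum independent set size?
Maximum independent set = 5

By König's theorem:
- Min vertex cover = Max matching = 4
- Max independent set = Total vertices - Min vertex cover
- Max independent set = 9 - 4 = 5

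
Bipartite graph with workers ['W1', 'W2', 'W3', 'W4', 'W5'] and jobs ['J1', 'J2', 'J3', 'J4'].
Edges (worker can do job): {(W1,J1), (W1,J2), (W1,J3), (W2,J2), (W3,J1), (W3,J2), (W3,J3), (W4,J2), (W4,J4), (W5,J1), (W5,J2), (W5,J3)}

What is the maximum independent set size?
Maximum independent set = 5

By König's theorem:
- Min vertex cover = Max matching = 4
- Max independent set = Total vertices - Min vertex cover
- Max independent set = 9 - 4 = 5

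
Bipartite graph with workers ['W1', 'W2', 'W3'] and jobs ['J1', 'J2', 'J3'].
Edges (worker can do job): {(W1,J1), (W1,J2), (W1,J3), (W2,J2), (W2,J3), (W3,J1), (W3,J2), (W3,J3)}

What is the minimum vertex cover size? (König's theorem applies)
Minimum vertex cover size = 3

By König's theorem: in bipartite graphs,
min vertex cover = max matching = 3

Maximum matching has size 3, so minimum vertex cover also has size 3.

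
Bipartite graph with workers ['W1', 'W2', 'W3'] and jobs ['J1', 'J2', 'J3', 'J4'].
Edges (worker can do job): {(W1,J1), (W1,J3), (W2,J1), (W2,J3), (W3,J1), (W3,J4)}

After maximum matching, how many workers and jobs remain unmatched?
Unmatched: 0 workers, 1 jobs

Maximum matching size: 3
Workers: 3 total, 3 matched, 0 unmatched
Jobs: 4 total, 3 matched, 1 unmatched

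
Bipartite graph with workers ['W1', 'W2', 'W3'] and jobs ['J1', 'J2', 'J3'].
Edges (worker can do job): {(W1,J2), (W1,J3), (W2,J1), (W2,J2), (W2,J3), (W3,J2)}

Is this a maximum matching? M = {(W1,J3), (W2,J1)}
No, size 2 is not maximum

Proposed matching has size 2.
Maximum matching size for this graph: 3.

This is NOT maximum - can be improved to size 3.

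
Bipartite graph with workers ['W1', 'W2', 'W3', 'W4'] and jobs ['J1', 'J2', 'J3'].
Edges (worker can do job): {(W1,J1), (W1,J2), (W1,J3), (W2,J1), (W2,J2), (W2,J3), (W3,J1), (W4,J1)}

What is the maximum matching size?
Maximum matching size = 3

Maximum matching: {(W1,J2), (W2,J3), (W4,J1)}
Size: 3

This assigns 3 workers to 3 distinct jobs.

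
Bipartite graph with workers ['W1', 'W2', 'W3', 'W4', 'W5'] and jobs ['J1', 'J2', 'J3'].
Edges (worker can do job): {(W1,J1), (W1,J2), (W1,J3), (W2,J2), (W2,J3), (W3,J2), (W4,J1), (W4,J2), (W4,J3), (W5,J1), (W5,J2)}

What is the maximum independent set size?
Maximum independent set = 5

By König's theorem:
- Min vertex cover = Max matching = 3
- Max independent set = Total vertices - Min vertex cover
- Max independent set = 8 - 3 = 5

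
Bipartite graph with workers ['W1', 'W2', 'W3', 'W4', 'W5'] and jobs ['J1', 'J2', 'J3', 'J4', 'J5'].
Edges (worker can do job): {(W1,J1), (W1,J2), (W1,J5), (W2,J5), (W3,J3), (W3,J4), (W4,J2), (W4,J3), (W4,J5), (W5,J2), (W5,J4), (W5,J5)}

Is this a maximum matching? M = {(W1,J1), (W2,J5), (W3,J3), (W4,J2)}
No, size 4 is not maximum

Proposed matching has size 4.
Maximum matching size for this graph: 5.

This is NOT maximum - can be improved to size 5.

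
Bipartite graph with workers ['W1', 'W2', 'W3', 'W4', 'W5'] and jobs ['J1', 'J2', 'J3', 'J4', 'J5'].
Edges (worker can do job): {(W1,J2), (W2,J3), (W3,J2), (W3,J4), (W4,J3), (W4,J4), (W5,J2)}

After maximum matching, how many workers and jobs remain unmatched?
Unmatched: 2 workers, 2 jobs

Maximum matching size: 3
Workers: 5 total, 3 matched, 2 unmatched
Jobs: 5 total, 3 matched, 2 unmatched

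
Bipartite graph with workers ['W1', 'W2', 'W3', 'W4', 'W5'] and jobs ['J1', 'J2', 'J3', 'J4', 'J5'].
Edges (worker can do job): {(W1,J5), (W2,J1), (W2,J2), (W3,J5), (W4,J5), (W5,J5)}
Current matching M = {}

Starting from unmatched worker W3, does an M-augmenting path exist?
Yes: W3 → J5

An M-augmenting path alternates non-matching / matching edges, starting and ending at unmatched vertices.
Path: W3 → J5
(J5 is unmatched in M, so the path is augmenting.)
Flipping edges along this path would increase |M| from 0 to 1.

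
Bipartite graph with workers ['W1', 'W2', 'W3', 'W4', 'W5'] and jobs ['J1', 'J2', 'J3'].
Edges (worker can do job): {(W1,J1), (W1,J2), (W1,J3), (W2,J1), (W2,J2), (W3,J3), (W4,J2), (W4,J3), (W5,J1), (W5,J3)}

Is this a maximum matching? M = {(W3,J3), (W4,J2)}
No, size 2 is not maximum

Proposed matching has size 2.
Maximum matching size for this graph: 3.

This is NOT maximum - can be improved to size 3.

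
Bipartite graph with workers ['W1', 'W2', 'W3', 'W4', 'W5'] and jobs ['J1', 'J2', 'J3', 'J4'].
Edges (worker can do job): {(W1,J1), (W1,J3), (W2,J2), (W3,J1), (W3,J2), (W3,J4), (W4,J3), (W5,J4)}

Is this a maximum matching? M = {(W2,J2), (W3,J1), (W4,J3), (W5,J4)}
Yes, size 4 is maximum

Proposed matching has size 4.
Maximum matching size for this graph: 4.

This is a maximum matching.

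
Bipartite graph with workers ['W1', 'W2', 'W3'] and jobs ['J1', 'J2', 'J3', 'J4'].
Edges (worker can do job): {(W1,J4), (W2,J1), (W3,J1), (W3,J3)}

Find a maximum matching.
Matching: {(W1,J4), (W2,J1), (W3,J3)}

Maximum matching (size 3):
  W1 → J4
  W2 → J1
  W3 → J3

Each worker is assigned to at most one job, and each job to at most one worker.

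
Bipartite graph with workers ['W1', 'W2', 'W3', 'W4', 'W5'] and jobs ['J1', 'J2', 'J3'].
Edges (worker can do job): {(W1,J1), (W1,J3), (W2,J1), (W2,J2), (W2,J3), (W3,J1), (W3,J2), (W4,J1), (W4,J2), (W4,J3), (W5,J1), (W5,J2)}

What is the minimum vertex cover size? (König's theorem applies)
Minimum vertex cover size = 3

By König's theorem: in bipartite graphs,
min vertex cover = max matching = 3

Maximum matching has size 3, so minimum vertex cover also has size 3.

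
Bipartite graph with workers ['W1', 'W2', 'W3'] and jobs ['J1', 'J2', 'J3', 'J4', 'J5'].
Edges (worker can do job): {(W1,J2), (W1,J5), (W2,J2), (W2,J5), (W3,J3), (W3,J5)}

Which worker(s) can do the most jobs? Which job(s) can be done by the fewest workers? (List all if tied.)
Most versatile: W1, W2, W3 (2 jobs); Least covered: J1, J4 (0 workers)

Worker degrees (jobs they can do): W1:2, W2:2, W3:2
Job degrees (workers who can do it): J1:0, J2:2, J3:1, J4:0, J5:3

Maximum worker degree is 2, achieved by: W1, W2, W3
Minimum job degree is 0, achieved by: J1, J4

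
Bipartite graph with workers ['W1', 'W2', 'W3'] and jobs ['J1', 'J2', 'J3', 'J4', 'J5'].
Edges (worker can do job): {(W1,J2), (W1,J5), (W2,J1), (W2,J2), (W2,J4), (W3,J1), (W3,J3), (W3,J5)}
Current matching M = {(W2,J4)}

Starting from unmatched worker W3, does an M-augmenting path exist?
Yes: W3 → J5

An M-augmenting path alternates non-matching / matching edges, starting and ending at unmatched vertices.
Path: W3 → J5
(J5 is unmatched in M, so the path is augmenting.)
Flipping edges along this path would increase |M| from 1 to 2.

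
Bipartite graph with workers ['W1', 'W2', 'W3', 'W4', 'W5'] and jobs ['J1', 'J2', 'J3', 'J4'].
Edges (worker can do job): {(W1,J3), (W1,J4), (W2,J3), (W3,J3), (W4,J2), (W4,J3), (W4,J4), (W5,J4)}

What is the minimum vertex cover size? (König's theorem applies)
Minimum vertex cover size = 3

By König's theorem: in bipartite graphs,
min vertex cover = max matching = 3

Maximum matching has size 3, so minimum vertex cover also has size 3.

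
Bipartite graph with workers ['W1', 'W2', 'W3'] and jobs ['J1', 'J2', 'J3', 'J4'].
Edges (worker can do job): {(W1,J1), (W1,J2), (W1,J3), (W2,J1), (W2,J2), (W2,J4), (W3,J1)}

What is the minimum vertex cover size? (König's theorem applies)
Minimum vertex cover size = 3

By König's theorem: in bipartite graphs,
min vertex cover = max matching = 3

Maximum matching has size 3, so minimum vertex cover also has size 3.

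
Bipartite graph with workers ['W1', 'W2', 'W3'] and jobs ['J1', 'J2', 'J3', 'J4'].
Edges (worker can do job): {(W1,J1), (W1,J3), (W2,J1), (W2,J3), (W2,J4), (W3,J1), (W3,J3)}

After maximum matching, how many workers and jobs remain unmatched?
Unmatched: 0 workers, 1 jobs

Maximum matching size: 3
Workers: 3 total, 3 matched, 0 unmatched
Jobs: 4 total, 3 matched, 1 unmatched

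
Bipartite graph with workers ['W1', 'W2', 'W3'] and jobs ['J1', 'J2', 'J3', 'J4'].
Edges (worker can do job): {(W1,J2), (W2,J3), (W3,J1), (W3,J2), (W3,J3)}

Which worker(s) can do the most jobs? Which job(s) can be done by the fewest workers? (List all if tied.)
Most versatile: W3 (3 jobs); Least covered: J4 (0 workers)

Worker degrees (jobs they can do): W1:1, W2:1, W3:3
Job degrees (workers who can do it): J1:1, J2:2, J3:2, J4:0

Maximum worker degree is 3, achieved by: W3
Minimum job degree is 0, achieved by: J4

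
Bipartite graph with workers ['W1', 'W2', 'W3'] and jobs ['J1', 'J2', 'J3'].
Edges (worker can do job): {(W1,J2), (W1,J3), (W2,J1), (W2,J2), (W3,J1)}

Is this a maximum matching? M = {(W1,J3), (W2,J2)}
No, size 2 is not maximum

Proposed matching has size 2.
Maximum matching size for this graph: 3.

This is NOT maximum - can be improved to size 3.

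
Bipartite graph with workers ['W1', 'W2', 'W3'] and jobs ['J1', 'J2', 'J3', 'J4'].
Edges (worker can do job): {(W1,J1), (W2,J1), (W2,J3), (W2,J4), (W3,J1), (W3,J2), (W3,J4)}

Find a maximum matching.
Matching: {(W1,J1), (W2,J3), (W3,J4)}

Maximum matching (size 3):
  W1 → J1
  W2 → J3
  W3 → J4

Each worker is assigned to at most one job, and each job to at most one worker.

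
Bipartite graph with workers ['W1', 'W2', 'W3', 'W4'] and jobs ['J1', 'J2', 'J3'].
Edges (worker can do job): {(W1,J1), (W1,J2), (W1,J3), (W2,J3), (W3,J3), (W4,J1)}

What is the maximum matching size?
Maximum matching size = 3

Maximum matching: {(W1,J2), (W3,J3), (W4,J1)}
Size: 3

This assigns 3 workers to 3 distinct jobs.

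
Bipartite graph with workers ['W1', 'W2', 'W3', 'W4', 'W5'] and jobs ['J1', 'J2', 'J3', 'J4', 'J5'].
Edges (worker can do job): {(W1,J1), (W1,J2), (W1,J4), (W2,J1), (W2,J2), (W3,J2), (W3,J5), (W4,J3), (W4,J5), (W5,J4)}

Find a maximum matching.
Matching: {(W1,J1), (W2,J2), (W3,J5), (W4,J3), (W5,J4)}

Maximum matching (size 5):
  W1 → J1
  W2 → J2
  W3 → J5
  W4 → J3
  W5 → J4

Each worker is assigned to at most one job, and each job to at most one worker.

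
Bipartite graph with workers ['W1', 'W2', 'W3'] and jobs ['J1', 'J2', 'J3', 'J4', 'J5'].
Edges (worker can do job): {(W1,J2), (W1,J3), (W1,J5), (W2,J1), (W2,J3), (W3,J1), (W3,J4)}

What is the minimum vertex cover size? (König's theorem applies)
Minimum vertex cover size = 3

By König's theorem: in bipartite graphs,
min vertex cover = max matching = 3

Maximum matching has size 3, so minimum vertex cover also has size 3.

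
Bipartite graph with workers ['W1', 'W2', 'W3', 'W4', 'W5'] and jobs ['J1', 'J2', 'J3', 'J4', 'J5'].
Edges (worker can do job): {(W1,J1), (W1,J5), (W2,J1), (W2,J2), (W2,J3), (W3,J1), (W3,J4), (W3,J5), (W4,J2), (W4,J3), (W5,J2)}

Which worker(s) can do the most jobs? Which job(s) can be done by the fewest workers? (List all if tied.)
Most versatile: W2, W3 (3 jobs); Least covered: J4 (1 workers)

Worker degrees (jobs they can do): W1:2, W2:3, W3:3, W4:2, W5:1
Job degrees (workers who can do it): J1:3, J2:3, J3:2, J4:1, J5:2

Maximum worker degree is 3, achieved by: W2, W3
Minimum job degree is 1, achieved by: J4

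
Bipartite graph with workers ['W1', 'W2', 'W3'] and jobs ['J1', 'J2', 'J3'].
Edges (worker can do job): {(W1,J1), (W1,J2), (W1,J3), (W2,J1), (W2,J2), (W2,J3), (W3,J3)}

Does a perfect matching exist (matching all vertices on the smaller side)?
Yes, perfect matching exists (size 3)

Perfect matching: {(W1,J1), (W2,J2), (W3,J3)}
All 3 vertices on the smaller side are matched.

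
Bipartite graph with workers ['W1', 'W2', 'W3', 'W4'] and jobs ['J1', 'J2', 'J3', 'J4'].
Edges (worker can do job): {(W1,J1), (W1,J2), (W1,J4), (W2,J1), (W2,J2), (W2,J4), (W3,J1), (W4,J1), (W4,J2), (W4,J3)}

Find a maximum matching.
Matching: {(W1,J2), (W2,J4), (W3,J1), (W4,J3)}

Maximum matching (size 4):
  W1 → J2
  W2 → J4
  W3 → J1
  W4 → J3

Each worker is assigned to at most one job, and each job to at most one worker.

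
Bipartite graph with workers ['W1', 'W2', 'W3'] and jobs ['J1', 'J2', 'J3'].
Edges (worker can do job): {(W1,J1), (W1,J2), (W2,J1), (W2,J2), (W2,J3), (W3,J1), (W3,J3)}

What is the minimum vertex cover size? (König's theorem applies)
Minimum vertex cover size = 3

By König's theorem: in bipartite graphs,
min vertex cover = max matching = 3

Maximum matching has size 3, so minimum vertex cover also has size 3.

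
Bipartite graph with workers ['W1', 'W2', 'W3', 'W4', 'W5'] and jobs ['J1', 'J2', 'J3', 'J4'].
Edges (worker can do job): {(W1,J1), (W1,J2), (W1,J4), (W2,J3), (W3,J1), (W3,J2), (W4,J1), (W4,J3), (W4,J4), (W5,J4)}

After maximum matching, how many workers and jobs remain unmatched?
Unmatched: 1 workers, 0 jobs

Maximum matching size: 4
Workers: 5 total, 4 matched, 1 unmatched
Jobs: 4 total, 4 matched, 0 unmatched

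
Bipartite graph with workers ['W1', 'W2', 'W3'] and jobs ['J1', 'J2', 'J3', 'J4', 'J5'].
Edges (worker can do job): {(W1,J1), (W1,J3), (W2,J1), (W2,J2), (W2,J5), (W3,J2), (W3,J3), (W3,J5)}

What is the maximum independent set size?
Maximum independent set = 5

By König's theorem:
- Min vertex cover = Max matching = 3
- Max independent set = Total vertices - Min vertex cover
- Max independent set = 8 - 3 = 5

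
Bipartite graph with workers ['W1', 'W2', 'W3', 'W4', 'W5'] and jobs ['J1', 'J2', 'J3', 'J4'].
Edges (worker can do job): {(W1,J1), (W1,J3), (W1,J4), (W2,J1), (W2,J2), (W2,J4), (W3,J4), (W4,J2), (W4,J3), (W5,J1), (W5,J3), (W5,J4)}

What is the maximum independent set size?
Maximum independent set = 5

By König's theorem:
- Min vertex cover = Max matching = 4
- Max independent set = Total vertices - Min vertex cover
- Max independent set = 9 - 4 = 5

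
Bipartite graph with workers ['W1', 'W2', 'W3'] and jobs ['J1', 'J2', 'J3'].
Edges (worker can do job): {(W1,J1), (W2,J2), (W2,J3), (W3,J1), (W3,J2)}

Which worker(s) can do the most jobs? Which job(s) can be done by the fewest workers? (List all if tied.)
Most versatile: W2, W3 (2 jobs); Least covered: J3 (1 workers)

Worker degrees (jobs they can do): W1:1, W2:2, W3:2
Job degrees (workers who can do it): J1:2, J2:2, J3:1

Maximum worker degree is 2, achieved by: W2, W3
Minimum job degree is 1, achieved by: J3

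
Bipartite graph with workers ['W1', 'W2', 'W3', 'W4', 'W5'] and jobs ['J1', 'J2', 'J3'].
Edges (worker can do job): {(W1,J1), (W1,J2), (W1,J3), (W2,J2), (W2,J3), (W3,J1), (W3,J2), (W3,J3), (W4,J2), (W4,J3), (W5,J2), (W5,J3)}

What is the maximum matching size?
Maximum matching size = 3

Maximum matching: {(W1,J1), (W3,J3), (W5,J2)}
Size: 3

This assigns 3 workers to 3 distinct jobs.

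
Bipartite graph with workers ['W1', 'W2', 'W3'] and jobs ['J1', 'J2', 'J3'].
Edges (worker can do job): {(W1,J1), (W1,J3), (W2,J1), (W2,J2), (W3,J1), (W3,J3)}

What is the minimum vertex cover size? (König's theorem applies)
Minimum vertex cover size = 3

By König's theorem: in bipartite graphs,
min vertex cover = max matching = 3

Maximum matching has size 3, so minimum vertex cover also has size 3.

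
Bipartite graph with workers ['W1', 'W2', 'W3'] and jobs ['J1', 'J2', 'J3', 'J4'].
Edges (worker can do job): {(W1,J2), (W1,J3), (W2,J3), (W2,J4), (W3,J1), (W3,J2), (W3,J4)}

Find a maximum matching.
Matching: {(W1,J2), (W2,J3), (W3,J4)}

Maximum matching (size 3):
  W1 → J2
  W2 → J3
  W3 → J4

Each worker is assigned to at most one job, and each job to at most one worker.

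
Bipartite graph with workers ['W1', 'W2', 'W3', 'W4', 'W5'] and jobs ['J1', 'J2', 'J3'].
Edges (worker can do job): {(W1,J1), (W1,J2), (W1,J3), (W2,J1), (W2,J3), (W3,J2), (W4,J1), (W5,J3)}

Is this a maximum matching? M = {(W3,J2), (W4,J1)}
No, size 2 is not maximum

Proposed matching has size 2.
Maximum matching size for this graph: 3.

This is NOT maximum - can be improved to size 3.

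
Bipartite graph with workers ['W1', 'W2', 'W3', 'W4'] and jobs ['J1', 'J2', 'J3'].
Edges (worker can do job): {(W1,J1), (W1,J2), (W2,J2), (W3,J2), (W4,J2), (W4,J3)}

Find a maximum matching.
Matching: {(W1,J1), (W3,J2), (W4,J3)}

Maximum matching (size 3):
  W1 → J1
  W3 → J2
  W4 → J3

Each worker is assigned to at most one job, and each job to at most one worker.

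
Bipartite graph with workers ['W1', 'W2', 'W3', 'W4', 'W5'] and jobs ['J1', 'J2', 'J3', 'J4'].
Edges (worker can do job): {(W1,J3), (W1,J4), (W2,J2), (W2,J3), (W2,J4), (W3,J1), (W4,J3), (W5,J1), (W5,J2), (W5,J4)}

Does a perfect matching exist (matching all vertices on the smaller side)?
Yes, perfect matching exists (size 4)

Perfect matching: {(W1,J4), (W3,J1), (W4,J3), (W5,J2)}
All 4 vertices on the smaller side are matched.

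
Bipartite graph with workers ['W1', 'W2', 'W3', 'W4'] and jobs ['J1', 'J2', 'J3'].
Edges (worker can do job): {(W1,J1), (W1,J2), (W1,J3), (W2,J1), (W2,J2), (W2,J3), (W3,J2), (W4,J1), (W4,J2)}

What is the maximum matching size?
Maximum matching size = 3

Maximum matching: {(W1,J1), (W2,J3), (W4,J2)}
Size: 3

This assigns 3 workers to 3 distinct jobs.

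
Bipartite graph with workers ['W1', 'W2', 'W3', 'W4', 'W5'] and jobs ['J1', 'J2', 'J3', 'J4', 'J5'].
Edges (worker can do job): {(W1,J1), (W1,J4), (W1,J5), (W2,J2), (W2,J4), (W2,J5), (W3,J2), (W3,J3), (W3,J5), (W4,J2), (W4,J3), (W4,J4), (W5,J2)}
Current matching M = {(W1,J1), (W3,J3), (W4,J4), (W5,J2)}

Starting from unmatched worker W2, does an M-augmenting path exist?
Yes: W2 → J4 → W4 → J3 → W3 → J5

An M-augmenting path alternates non-matching / matching edges, starting and ending at unmatched vertices.
Path: W2 → J4 → W4 → J3 → W3 → J5
(J5 is unmatched in M, so the path is augmenting.)
Flipping edges along this path would increase |M| from 4 to 5.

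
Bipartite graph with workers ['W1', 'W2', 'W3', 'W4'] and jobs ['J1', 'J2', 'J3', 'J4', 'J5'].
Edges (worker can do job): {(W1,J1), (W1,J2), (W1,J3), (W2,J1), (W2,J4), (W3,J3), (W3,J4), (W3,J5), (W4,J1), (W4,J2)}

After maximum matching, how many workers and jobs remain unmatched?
Unmatched: 0 workers, 1 jobs

Maximum matching size: 4
Workers: 4 total, 4 matched, 0 unmatched
Jobs: 5 total, 4 matched, 1 unmatched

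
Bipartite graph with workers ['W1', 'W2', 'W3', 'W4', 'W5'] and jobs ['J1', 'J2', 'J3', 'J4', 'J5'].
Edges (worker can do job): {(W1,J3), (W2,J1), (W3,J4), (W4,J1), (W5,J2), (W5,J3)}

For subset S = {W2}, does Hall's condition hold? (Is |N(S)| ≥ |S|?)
Yes: |N(S)| = 1, |S| = 1

Subset S = {W2}
Neighbors N(S) = {J1}

|N(S)| = 1, |S| = 1
Hall's condition: |N(S)| ≥ |S| is satisfied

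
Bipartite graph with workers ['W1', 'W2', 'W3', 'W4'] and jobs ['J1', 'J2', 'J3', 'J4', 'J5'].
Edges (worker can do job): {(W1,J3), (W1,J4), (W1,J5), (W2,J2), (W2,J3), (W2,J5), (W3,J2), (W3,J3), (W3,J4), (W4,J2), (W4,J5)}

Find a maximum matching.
Matching: {(W1,J3), (W2,J5), (W3,J4), (W4,J2)}

Maximum matching (size 4):
  W1 → J3
  W2 → J5
  W3 → J4
  W4 → J2

Each worker is assigned to at most one job, and each job to at most one worker.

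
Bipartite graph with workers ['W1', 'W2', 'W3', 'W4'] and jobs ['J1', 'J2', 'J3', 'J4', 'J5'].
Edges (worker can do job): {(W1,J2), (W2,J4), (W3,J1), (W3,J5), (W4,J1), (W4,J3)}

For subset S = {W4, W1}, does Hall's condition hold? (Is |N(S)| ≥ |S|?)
Yes: |N(S)| = 3, |S| = 2

Subset S = {W4, W1}
Neighbors N(S) = {J1, J2, J3}

|N(S)| = 3, |S| = 2
Hall's condition: |N(S)| ≥ |S| is satisfied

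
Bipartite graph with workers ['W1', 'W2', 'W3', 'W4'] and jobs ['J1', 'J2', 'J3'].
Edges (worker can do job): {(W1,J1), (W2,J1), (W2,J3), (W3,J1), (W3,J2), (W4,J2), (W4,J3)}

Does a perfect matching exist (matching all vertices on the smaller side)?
Yes, perfect matching exists (size 3)

Perfect matching: {(W2,J3), (W3,J1), (W4,J2)}
All 3 vertices on the smaller side are matched.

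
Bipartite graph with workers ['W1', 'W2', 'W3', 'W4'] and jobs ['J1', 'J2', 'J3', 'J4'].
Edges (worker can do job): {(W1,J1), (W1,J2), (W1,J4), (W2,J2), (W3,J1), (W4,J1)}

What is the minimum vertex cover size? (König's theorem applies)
Minimum vertex cover size = 3

By König's theorem: in bipartite graphs,
min vertex cover = max matching = 3

Maximum matching has size 3, so minimum vertex cover also has size 3.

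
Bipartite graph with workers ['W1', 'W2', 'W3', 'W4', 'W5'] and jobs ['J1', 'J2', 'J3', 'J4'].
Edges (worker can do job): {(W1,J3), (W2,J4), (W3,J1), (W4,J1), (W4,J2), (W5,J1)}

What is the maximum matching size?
Maximum matching size = 4

Maximum matching: {(W1,J3), (W2,J4), (W3,J1), (W4,J2)}
Size: 4

This assigns 4 workers to 4 distinct jobs.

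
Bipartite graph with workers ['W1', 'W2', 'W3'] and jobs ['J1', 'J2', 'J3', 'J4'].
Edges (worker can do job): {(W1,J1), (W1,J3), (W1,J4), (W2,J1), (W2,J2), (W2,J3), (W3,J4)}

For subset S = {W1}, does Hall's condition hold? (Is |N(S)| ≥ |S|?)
Yes: |N(S)| = 3, |S| = 1

Subset S = {W1}
Neighbors N(S) = {J1, J3, J4}

|N(S)| = 3, |S| = 1
Hall's condition: |N(S)| ≥ |S| is satisfied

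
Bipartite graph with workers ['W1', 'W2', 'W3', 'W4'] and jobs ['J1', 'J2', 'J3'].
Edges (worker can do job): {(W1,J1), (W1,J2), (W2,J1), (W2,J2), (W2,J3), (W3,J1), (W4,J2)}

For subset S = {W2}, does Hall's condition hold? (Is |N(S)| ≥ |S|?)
Yes: |N(S)| = 3, |S| = 1

Subset S = {W2}
Neighbors N(S) = {J1, J2, J3}

|N(S)| = 3, |S| = 1
Hall's condition: |N(S)| ≥ |S| is satisfied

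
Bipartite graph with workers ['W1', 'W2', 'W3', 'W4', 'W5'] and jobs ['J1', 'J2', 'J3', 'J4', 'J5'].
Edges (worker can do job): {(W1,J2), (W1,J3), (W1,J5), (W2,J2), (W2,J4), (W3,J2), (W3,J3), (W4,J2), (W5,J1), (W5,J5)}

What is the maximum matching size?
Maximum matching size = 5

Maximum matching: {(W1,J5), (W2,J4), (W3,J3), (W4,J2), (W5,J1)}
Size: 5

This assigns 5 workers to 5 distinct jobs.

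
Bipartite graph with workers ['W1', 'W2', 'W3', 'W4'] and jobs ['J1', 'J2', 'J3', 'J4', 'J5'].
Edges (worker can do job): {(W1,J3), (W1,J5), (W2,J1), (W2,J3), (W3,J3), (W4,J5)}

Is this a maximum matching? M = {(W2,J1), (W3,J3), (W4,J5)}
Yes, size 3 is maximum

Proposed matching has size 3.
Maximum matching size for this graph: 3.

This is a maximum matching.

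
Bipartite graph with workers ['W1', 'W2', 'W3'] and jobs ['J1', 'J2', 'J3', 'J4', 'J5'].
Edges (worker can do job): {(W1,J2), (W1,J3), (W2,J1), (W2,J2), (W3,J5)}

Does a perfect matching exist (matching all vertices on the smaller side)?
Yes, perfect matching exists (size 3)

Perfect matching: {(W1,J2), (W2,J1), (W3,J5)}
All 3 vertices on the smaller side are matched.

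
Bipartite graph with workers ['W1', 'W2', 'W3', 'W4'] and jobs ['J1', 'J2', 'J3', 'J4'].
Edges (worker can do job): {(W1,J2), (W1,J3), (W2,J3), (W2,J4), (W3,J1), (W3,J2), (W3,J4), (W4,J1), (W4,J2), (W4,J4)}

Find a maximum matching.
Matching: {(W1,J3), (W2,J4), (W3,J2), (W4,J1)}

Maximum matching (size 4):
  W1 → J3
  W2 → J4
  W3 → J2
  W4 → J1

Each worker is assigned to at most one job, and each job to at most one worker.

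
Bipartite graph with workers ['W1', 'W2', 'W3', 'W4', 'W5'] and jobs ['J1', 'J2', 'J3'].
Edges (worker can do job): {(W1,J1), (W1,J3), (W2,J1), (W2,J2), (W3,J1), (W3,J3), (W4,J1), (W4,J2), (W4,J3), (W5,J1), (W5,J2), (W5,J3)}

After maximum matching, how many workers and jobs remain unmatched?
Unmatched: 2 workers, 0 jobs

Maximum matching size: 3
Workers: 5 total, 3 matched, 2 unmatched
Jobs: 3 total, 3 matched, 0 unmatched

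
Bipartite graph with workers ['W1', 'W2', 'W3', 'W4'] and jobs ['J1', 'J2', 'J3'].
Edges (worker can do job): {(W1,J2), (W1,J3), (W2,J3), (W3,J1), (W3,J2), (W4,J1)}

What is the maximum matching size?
Maximum matching size = 3

Maximum matching: {(W1,J3), (W3,J2), (W4,J1)}
Size: 3

This assigns 3 workers to 3 distinct jobs.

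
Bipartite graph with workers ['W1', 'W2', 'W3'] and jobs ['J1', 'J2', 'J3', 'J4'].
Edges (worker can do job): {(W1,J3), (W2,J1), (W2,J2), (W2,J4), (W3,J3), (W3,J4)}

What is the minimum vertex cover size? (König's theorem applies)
Minimum vertex cover size = 3

By König's theorem: in bipartite graphs,
min vertex cover = max matching = 3

Maximum matching has size 3, so minimum vertex cover also has size 3.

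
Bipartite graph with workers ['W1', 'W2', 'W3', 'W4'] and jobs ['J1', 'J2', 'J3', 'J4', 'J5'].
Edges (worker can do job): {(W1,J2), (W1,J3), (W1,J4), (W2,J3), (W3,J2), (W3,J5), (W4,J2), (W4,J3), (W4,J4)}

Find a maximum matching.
Matching: {(W1,J4), (W2,J3), (W3,J5), (W4,J2)}

Maximum matching (size 4):
  W1 → J4
  W2 → J3
  W3 → J5
  W4 → J2

Each worker is assigned to at most one job, and each job to at most one worker.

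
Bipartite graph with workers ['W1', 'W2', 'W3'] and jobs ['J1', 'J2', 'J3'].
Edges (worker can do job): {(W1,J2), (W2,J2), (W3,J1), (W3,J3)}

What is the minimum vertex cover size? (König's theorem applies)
Minimum vertex cover size = 2

By König's theorem: in bipartite graphs,
min vertex cover = max matching = 2

Maximum matching has size 2, so minimum vertex cover also has size 2.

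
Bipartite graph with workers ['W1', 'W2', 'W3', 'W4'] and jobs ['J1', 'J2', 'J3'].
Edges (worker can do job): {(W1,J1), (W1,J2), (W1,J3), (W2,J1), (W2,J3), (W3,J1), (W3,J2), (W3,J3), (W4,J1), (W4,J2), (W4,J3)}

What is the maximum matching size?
Maximum matching size = 3

Maximum matching: {(W1,J3), (W3,J2), (W4,J1)}
Size: 3

This assigns 3 workers to 3 distinct jobs.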